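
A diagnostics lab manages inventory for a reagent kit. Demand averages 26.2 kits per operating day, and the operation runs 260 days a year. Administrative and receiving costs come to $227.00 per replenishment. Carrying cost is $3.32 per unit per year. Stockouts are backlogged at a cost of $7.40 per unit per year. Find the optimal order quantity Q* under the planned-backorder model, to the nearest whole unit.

Q* ≈ 1,162 kits

Annual demand D = 26.2 × 260 = 6,812.
With planned backorders, Q* = √(2DS/H) · √((H+B)/B).
√(2DS/H) = √(2 × 6,812 × 227 / 3.32) = 965.153.
√((H+B)/B) = √((3.32+7.4)/7.4) = 1.2036.
Q* ≈ 1161.657.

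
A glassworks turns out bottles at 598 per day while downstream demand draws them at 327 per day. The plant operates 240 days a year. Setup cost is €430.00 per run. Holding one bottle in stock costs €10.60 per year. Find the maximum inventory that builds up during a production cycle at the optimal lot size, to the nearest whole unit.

Annual demand D = 327 × 240 = 78,480.
Production build-up factor (1 − d/p) = 1 − 327/598 = 0.4532.
Q* = √(2DS / (H(1 − d/p))) = √(2 × 78,480 × 430 / (10.6 × 0.4532)).
= √(67,492,800 / 4.8037) ≈ 3748.364.
Maximum inventory = Q*(1 − d/p) = 3748.364 × 0.4532 ≈ 1698.673.

I_max ≈ 1,699 bottles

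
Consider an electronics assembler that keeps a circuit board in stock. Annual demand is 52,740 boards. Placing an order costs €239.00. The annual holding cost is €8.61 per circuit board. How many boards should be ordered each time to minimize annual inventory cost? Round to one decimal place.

EOQ = √(2DS / H) = √(2 × 52,740 × 239 / 8.61).
= √(25,209,720 / 8.61) = √2,927,958.1882 ≈ 1711.128.

Q* ≈ 1,711.1 boards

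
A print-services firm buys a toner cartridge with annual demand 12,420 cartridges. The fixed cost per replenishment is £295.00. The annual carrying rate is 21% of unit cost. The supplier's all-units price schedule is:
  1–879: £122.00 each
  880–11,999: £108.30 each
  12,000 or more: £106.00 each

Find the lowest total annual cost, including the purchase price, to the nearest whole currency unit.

TC* ≈ £1,359,256

Holding cost per unit per year at price C is H = 0.21·C.
Candidates are each tier's EOQ (if it falls in that tier) and each price-break quantity.
EOQ at £122.00 = 534.8 (feasible in tier 1): TC = 12,420×£122.00 + (12,420/534.8)×295 + (534.8/2)×0.21×£122.00 = £1,528,941.76.
EOQ at £108.30 = 567.6 < 880, so use break Q=880: TC = 12,420×£108.30 + (12,420/880.0)×295 + (880.0/2)×0.21×£108.30 = £1,359,256.44.
EOQ at £106.00 = 573.8 < 12000, so use break Q=12000: TC = 12,420×£106.00 + (12,420/12000.0)×295 + (12000.0/2)×0.21×£106.00 = £1,450,385.32.
Lowest total cost among the candidates is at Q = 880.0.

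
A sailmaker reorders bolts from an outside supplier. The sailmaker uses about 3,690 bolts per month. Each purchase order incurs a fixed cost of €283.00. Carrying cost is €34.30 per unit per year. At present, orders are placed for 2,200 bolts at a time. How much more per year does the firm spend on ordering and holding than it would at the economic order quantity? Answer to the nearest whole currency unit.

Annual demand D = 3,690 × 12 = 44,280.
EOQ = √(2DS/H) = √(2 × 44,280 × 283 / 34.3) ≈ 854.80.
Cost at Q* = (D/Q*)S + (Q*/2)H = √(2DSH) ≈ €29,319.67.
Cost at Q = 2,200: (44,280/2,200)×283 + (2,200/2)×34.3 = €5,696.02 + €37,730.00 = €43,426.02.
Excess = €43,426.02 − €29,319.67 = €14,106.35.

Extra cost ≈ €14,106 per year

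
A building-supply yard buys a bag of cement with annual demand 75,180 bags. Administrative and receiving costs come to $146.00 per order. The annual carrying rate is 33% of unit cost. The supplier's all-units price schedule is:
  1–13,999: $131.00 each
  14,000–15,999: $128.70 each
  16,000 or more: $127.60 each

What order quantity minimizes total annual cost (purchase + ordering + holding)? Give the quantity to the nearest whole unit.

Holding cost per unit per year at price C is H = 0.33·C.
For each price level, check whether its EOQ is feasible; otherwise the best quantity at that price is the breakpoint.
EOQ at $131.00 = 712.6 (feasible in tier 1): TC = 75,180×$131.00 + (75,180/712.6)×146 + (712.6/2)×0.33×$131.00 = $9,879,385.99.
EOQ at $128.70 = 718.9 < 14000, so use break Q=14000: TC = 75,180×$128.70 + (75,180/14000.0)×146 + (14000.0/2)×0.33×$128.70 = $9,973,747.02.
EOQ at $127.60 = 722.0 < 16000, so use break Q=16000: TC = 75,180×$127.60 + (75,180/16000.0)×146 + (16000.0/2)×0.33×$127.60 = $9,930,518.02.
Lowest total cost is $9,879,385.99 at Q = 712.6.

Q* ≈ 713 bags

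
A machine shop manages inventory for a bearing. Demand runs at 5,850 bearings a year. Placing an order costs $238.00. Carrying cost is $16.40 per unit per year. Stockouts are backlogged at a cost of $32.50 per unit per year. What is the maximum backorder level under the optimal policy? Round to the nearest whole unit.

With planned backorders, Q* = √(2DS/H) · √((H+B)/B).
√(2DS/H) = √(2 × 5,850 × 238 / 16.4) = 412.059.
√((H+B)/B) = √((16.4+32.5)/32.5) = 1.2266.
Q* ≈ 505.443.
S* = Q* · H/(H+B) = 505.443 × 16.4/48.9 ≈ 169.515.

S* ≈ 170 bearings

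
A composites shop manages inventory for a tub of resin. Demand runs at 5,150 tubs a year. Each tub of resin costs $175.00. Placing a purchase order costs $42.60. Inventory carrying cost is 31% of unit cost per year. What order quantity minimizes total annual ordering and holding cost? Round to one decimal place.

Q* ≈ 89.9 tubs

Holding cost H = 0.31 × $175.00 = $54.2500 per unit per year.
EOQ = √(2DS / H) = √(2 × 5,150 × 42.6 / 54.25).
= √(438,780 / 54.25) = √8,088.1106 ≈ 89.934.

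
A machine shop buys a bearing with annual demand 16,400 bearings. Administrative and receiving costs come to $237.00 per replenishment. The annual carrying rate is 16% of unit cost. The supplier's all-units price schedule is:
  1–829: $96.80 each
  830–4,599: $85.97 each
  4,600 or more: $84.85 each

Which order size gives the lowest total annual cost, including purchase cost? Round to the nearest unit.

Holding cost per unit per year at price C is H = 0.16·C.
Candidates are each tier's EOQ (if it falls in that tier) and each price-break quantity.
EOQ at $96.80 = 708.5 (feasible in tier 1): TC = 16,400×$96.80 + (16,400/708.5)×237 + (708.5/2)×0.16×$96.80 = $1,598,492.58.
EOQ at $85.97 = 751.8 < 830, so use break Q=830: TC = 16,400×$85.97 + (16,400/830.0)×237 + (830.0/2)×0.16×$85.97 = $1,420,299.30.
EOQ at $84.85 = 756.7 < 4600, so use break Q=4600: TC = 16,400×$84.85 + (16,400/4600.0)×237 + (4600.0/2)×0.16×$84.85 = $1,423,609.76.
Lowest total cost is $1,420,299.30 at Q = 830.0.

Q* ≈ 830 bearings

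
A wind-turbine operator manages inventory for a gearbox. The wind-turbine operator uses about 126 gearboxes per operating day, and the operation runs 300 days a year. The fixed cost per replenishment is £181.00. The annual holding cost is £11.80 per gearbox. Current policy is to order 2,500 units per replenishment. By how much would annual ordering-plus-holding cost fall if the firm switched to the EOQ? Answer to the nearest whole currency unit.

Extra cost ≈ £4,780 per year

Annual demand D = 126 × 300 = 37,800.
EOQ = √(2DS/H) = √(2 × 37,800 × 181 / 11.8) ≈ 1076.86.
Cost at Q* = (D/Q*)S + (Q*/2)H = √(2DSH) ≈ £12,706.95.
Cost at Q = 2,500: (37,800/2,500)×181 + (2,500/2)×11.8 = £2,736.72 + £14,750.00 = £17,486.72.
Excess = £17,486.72 − £12,706.95 = £4,779.77.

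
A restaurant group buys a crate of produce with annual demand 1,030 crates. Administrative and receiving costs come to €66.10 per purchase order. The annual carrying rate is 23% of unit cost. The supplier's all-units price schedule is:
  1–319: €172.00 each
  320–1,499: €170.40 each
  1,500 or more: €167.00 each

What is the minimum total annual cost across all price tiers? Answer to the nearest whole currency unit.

TC* ≈ €179,481

Holding cost per unit per year at price C is H = 0.23·C.
Candidates are each tier's EOQ (if it falls in that tier) and each price-break quantity.
EOQ at €172.00 = 58.7 (feasible in tier 1): TC = 1,030×€172.00 + (1,030/58.7)×66.1 + (58.7/2)×0.23×€172.00 = €179,480.93.
EOQ at €170.40 = 58.9 < 320, so use break Q=320: TC = 1,030×€170.40 + (1,030/320.0)×66.1 + (320.0/2)×0.23×€170.40 = €181,995.48.
EOQ at €167.00 = 59.5 < 1500, so use break Q=1500: TC = 1,030×€167.00 + (1,030/1500.0)×66.1 + (1500.0/2)×0.23×€167.00 = €200,862.89.
Lowest total cost among the candidates is at Q = 58.7.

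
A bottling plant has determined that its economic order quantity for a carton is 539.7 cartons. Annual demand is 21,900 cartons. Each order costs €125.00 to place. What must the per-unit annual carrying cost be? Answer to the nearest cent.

H ≈ €18.80

Squaring Q* = √(2DS/H) gives Q*² = 2DS/H.
From Q* = √(2DS/H): H = 2DS / Q*² = 2 × 21,900 × 125 / 539.7² = 18.7966.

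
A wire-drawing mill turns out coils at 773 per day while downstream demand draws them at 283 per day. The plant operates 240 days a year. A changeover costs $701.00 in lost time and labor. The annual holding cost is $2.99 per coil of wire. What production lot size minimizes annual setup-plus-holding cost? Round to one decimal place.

Q* ≈ 7,088.1 coils

Annual demand D = 283 × 240 = 67,920.
Production build-up factor (1 − d/p) = 1 − 283/773 = 0.6339.
Q* = √(2DS / (H(1 − d/p))) = √(2 × 67,920 × 701 / (2.99 × 0.6339)).
= √(95,223,840 / 1.8953) ≈ 7088.086.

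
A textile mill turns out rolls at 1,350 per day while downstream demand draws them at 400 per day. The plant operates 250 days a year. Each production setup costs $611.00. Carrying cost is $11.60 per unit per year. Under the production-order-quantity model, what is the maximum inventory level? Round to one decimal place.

I_max ≈ 2,722.7 rolls

Annual demand D = 400 × 250 = 100,000.
Production build-up factor (1 − d/p) = 1 − 400/1,350 = 0.7037.
Q* = √(2DS / (H(1 − d/p))) = √(2 × 100,000 × 611 / (11.6 × 0.7037)).
= √(122,200,000 / 8.163) ≈ 3869.115.
Maximum inventory = Q*(1 − d/p) = 3869.115 × 0.7037 ≈ 2722.711.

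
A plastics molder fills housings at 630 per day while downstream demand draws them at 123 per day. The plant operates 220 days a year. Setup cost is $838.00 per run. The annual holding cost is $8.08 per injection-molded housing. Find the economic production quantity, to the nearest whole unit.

Annual demand D = 123 × 220 = 27,060.
Production build-up factor (1 − d/p) = 1 − 123/630 = 0.8048.
Q* = √(2DS / (H(1 − d/p))) = √(2 × 27,060 × 838 / (8.08 × 0.8048)).
= √(45,352,560 / 6.5025) ≈ 2640.958.

Q* ≈ 2,641 housings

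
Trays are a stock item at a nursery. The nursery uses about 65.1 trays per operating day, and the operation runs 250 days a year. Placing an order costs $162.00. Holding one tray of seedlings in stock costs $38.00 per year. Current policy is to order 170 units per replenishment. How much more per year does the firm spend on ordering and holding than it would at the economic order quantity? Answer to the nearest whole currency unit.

Extra cost ≈ $4,584 per year

Annual demand D = 65.1 × 250 = 16,275.
EOQ = √(2DS/H) = √(2 × 16,275 × 162 / 38) ≈ 372.51.
Cost at Q* = (D/Q*)S + (Q*/2)H = √(2DSH) ≈ $14,155.49.
Cost at Q = 170: (16,275/170)×162 + (170/2)×38 = $15,509.12 + $3,230.00 = $18,739.12.
Excess = $18,739.12 − $14,155.49 = $4,583.63.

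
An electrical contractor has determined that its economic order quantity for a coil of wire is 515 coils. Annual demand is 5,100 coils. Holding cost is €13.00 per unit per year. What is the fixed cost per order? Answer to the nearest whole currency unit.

S ≈ €338

Squaring Q* = √(2DS/H) gives Q*² = 2DS/H.
From Q* = √(2DS/H): S = Q*²H / (2D) = 515² × 13 / (2 × 5,100) = 338.0319.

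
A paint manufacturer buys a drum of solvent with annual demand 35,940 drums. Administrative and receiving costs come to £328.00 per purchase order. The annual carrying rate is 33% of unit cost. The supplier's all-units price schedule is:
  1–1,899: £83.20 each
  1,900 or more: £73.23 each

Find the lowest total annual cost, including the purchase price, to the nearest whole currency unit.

TC* ≈ £2,661,048

Holding cost per unit per year at price C is H = 0.33·C.
For each price level, check whether its EOQ is feasible; otherwise the best quantity at that price is the breakpoint.
EOQ at £83.20 = 926.7 (feasible in tier 1): TC = 35,940×£83.20 + (35,940/926.7)×328 + (926.7/2)×0.33×£83.20 = £3,015,650.49.
EOQ at £73.23 = 987.7 < 1900, so use break Q=1900: TC = 35,940×£73.23 + (35,940/1900.0)×328 + (1900.0/2)×0.33×£73.23 = £2,661,048.18.
Lowest total cost among the candidates is at Q = 1900.0.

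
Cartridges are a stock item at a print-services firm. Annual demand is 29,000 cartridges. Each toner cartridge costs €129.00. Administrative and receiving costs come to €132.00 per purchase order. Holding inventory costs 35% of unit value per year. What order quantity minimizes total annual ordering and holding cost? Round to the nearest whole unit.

Q* ≈ 412 cartridges

Holding cost H = 0.35 × €129.00 = €45.1500 per unit per year.
EOQ = √(2DS / H) = √(2 × 29,000 × 132 / 45.15).
= √(7,656,000 / 45.15) = √169,568.1063 ≈ 411.786.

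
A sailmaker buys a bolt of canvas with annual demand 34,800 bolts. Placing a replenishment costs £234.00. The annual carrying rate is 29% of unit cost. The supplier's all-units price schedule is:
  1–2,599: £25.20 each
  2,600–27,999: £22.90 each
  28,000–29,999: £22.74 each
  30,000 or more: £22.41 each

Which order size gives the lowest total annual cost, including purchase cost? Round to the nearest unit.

Holding cost per unit per year at price C is H = 0.29·C.
Evaluate total cost at each tier's feasible EOQ or, if the EOQ is below the tier, at the tier's minimum quantity.
EOQ at £25.20 = 1492.8 (feasible in tier 1): TC = 34,800×£25.20 + (34,800/1492.8)×234 + (1492.8/2)×0.29×£25.20 = £887,869.68.
EOQ at £22.90 = 1566.0 < 2600, so use break Q=2600: TC = 34,800×£22.90 + (34,800/2600.0)×234 + (2600.0/2)×0.29×£22.90 = £808,685.30.
EOQ at £22.74 = 1571.5 < 28000, so use break Q=28000: TC = 34,800×£22.74 + (34,800/28000.0)×234 + (28000.0/2)×0.29×£22.74 = £883,967.23.
EOQ at £22.41 = 1583.0 < 30000, so use break Q=30000: TC = 34,800×£22.41 + (34,800/30000.0)×234 + (30000.0/2)×0.29×£22.41 = £877,622.94.
Lowest total cost is £808,685.30 at Q = 2600.0.

Q* ≈ 2,600 bolts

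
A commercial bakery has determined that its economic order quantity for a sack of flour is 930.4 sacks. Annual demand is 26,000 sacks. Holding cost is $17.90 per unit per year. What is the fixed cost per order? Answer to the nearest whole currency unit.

Invert the EOQ relation Q*² = 2DS/H.
From Q* = √(2DS/H): S = Q*²H / (2D) = 930.4² × 17.9 / (2 × 26,000) = 297.9814.

S ≈ $298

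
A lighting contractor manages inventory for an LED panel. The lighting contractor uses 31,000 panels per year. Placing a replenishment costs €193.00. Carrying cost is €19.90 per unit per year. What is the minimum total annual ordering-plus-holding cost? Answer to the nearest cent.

Q* = √(2DS/H) = √(2 × 31,000 × 193 / 19.9) ≈ 775.44.
At the optimum the two cost components are equal, so total cost = 2·(Q*/2)H = Q*·H.
Minimum total = √(2DSH) = √(2 × 31,000 × 193 × 19.9) ≈ 15431.248.

TC* ≈ €15,431.25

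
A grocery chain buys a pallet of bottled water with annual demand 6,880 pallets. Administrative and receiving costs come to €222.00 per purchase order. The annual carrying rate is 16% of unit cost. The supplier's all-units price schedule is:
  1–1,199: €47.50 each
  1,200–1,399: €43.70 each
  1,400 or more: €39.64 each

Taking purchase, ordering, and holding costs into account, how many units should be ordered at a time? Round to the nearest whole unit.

Holding cost per unit per year at price C is H = 0.16·C.
For each price level, check whether its EOQ is feasible; otherwise the best quantity at that price is the breakpoint.
EOQ at €47.50 = 634.0 (feasible in tier 1): TC = 6,880×€47.50 + (6,880/634.0)×222 + (634.0/2)×0.16×€47.50 = €331,618.29.
EOQ at €43.70 = 661.0 < 1200, so use break Q=1200: TC = 6,880×€43.70 + (6,880/1200.0)×222 + (1200.0/2)×0.16×€43.70 = €306,124.00.
EOQ at €39.64 = 694.0 < 1400, so use break Q=1400: TC = 6,880×€39.64 + (6,880/1400.0)×222 + (1400.0/2)×0.16×€39.64 = €278,253.85.
Lowest total cost is €278,253.85 at Q = 1400.0.

Q* ≈ 1,400 pallets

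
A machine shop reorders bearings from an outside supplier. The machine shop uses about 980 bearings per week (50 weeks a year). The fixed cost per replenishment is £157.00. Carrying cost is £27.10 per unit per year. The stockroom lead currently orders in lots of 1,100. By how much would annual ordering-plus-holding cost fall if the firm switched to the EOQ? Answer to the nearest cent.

Extra cost ≈ £1,479.02 per year

Annual demand D = 980 × 50 = 49,000.
EOQ = √(2DS/H) = √(2 × 49,000 × 157 / 27.1) ≈ 753.49.
Cost at Q* = (D/Q*)S + (Q*/2)H = √(2DSH) ≈ £20,419.61.
Cost at Q = 1,100: (49,000/1,100)×157 + (1,100/2)×27.1 = £6,993.64 + £14,905.00 = £21,898.64.
Excess = £21,898.64 − £20,419.61 = £1,479.02.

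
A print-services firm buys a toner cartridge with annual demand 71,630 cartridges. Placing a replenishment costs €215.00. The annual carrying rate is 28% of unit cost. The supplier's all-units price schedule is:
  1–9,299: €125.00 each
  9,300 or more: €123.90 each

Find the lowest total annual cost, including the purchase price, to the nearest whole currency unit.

Holding cost per unit per year at price C is H = 0.28·C.
Candidates are each tier's EOQ (if it falls in that tier) and each price-break quantity.
EOQ at €125.00 = 938.1 (feasible in tier 1): TC = 71,630×€125.00 + (71,630/938.1)×215 + (938.1/2)×0.28×€125.00 = €8,986,583.39.
EOQ at €123.90 = 942.3 < 9300, so use break Q=9300: TC = 71,630×€123.90 + (71,630/9300.0)×215 + (9300.0/2)×0.28×€123.90 = €9,037,930.76.
Lowest total cost among the candidates is at Q = 938.1.

TC* ≈ €8,986,583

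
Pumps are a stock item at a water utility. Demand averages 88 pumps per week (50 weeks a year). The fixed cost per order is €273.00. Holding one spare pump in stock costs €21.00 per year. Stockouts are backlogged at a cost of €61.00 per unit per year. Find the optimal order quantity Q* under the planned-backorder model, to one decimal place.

Annual demand D = 88 × 50 = 4,400.
With planned backorders, Q* = √(2DS/H) · √((H+B)/B).
√(2DS/H) = √(2 × 4,400 × 273 / 21) = 338.231.
√((H+B)/B) = √((21+61)/61) = 1.1594.
Q* ≈ 392.153.

Q* ≈ 392.2 pumps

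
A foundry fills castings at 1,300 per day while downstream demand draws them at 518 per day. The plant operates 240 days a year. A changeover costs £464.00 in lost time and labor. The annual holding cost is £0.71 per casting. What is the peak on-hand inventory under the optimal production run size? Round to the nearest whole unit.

Annual demand D = 518 × 240 = 124,320.
Production build-up factor (1 − d/p) = 1 − 518/1,300 = 0.6015.
Q* = √(2DS / (H(1 − d/p))) = √(2 × 124,320 × 464 / (0.71 × 0.6015)).
= √(115,368,960 / 0.4271) ≈ 16435.526.
Maximum inventory = Q*(1 − d/p) = 16435.526 × 0.6015 ≈ 9886.601.

I_max ≈ 9,887 castings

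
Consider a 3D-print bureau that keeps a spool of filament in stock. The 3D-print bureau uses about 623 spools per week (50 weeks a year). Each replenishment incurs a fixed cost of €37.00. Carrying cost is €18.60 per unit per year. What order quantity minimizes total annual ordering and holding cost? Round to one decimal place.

Annual demand D = 623 × 50 = 31,150.
EOQ = √(2DS / H) = √(2 × 31,150 × 37 / 18.6).
= √(2,305,100 / 18.6) = √123,930.1075 ≈ 352.037.

Q* ≈ 352.0 spools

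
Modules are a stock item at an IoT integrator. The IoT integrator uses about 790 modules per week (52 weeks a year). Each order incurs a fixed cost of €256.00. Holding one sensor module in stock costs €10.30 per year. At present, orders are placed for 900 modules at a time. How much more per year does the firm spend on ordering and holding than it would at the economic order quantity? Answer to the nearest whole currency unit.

Extra cost ≈ €1,601 per year

Annual demand D = 790 × 52 = 41,080.
EOQ = √(2DS/H) = √(2 × 41,080 × 256 / 10.3) ≈ 1429.00.
Cost at Q* = (D/Q*)S + (Q*/2)H = √(2DSH) ≈ €14,718.68.
Cost at Q = 900: (41,080/900)×256 + (900/2)×10.3 = €11,684.98 + €4,635.00 = €16,319.98.
Excess = €16,319.98 − €14,718.68 = €1,601.30.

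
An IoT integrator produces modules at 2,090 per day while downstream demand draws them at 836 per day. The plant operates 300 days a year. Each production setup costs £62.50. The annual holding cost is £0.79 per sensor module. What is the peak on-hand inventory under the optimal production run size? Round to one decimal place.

I_max ≈ 4,879.6 modules

Annual demand D = 836 × 300 = 250,800.
Production build-up factor (1 − d/p) = 1 − 836/2,090 = 0.6000.
Q* = √(2DS / (H(1 − d/p))) = √(2 × 250,800 × 62.5 / (0.79 × 0.6000)).
= √(31,350,000 / 0.474) ≈ 8132.604.
Maximum inventory = Q*(1 − d/p) = 8132.604 × 0.6000 ≈ 4879.562.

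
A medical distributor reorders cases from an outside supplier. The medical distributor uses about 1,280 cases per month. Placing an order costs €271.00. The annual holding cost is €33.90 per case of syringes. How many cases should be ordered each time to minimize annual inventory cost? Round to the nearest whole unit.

Annual demand D = 1,280 × 12 = 15,360.
EOQ = √(2DS / H) = √(2 × 15,360 × 271 / 33.9).
= √(8,325,120 / 33.9) = √245,578.7611 ≈ 495.559.

Q* ≈ 496 cases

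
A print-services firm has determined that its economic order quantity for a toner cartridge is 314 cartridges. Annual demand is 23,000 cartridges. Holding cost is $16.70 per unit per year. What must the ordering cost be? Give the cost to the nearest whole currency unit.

Squaring Q* = √(2DS/H) gives Q*² = 2DS/H.
From Q* = √(2DS/H): S = Q*²H / (2D) = 314² × 16.7 / (2 × 23,000) = 35.7946.

S ≈ $36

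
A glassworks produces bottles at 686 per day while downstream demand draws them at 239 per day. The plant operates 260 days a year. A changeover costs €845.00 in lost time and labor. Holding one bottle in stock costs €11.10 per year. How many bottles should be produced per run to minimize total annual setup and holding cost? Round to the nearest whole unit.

Annual demand D = 239 × 260 = 62,140.
Production build-up factor (1 − d/p) = 1 − 239/686 = 0.6516.
Q* = √(2DS / (H(1 − d/p))) = √(2 × 62,140 × 845 / (11.1 × 0.6516)).
= √(105,016,600 / 7.2328) ≈ 3810.446.

Q* ≈ 3,810 bottles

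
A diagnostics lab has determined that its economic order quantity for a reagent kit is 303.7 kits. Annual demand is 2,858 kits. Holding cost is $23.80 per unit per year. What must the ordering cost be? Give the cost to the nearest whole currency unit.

S ≈ $384

Invert the EOQ relation Q*² = 2DS/H.
From Q* = √(2DS/H): S = Q*²H / (2D) = 303.7² × 23.8 / (2 × 2,858) = 384.0381.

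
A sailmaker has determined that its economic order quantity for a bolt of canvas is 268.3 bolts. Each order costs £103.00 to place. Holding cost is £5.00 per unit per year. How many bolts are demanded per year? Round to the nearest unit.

D ≈ 1,747 bolts per year

Squaring Q* = √(2DS/H) gives Q*² = 2DS/H.
From Q* = √(2DS/H): D = Q*²H / (2S) = 268.3² × 5 / (2 × 103) = 1747.206.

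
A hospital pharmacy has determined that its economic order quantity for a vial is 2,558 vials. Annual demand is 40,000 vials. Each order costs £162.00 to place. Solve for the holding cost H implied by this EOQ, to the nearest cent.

H ≈ £1.98

Squaring Q* = √(2DS/H) gives Q*² = 2DS/H.
From Q* = √(2DS/H): H = 2DS / Q*² = 2 × 40,000 × 162 / 2,558² = 1.9806.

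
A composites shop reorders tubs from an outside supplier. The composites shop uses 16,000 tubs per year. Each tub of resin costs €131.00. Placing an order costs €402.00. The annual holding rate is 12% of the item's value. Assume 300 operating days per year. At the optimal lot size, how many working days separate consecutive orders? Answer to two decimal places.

Holding cost H = 0.12 × €131.00 = €15.7200 per unit per year.
Q* = √(2DS/H) = √(2 × 16,000 × 402 / 15.72) ≈ 904.61.
Cycle time = Q*/D × 300 = 904.61 / 16,000 × 300 ≈ 16.961 days.

T ≈ 16.96 days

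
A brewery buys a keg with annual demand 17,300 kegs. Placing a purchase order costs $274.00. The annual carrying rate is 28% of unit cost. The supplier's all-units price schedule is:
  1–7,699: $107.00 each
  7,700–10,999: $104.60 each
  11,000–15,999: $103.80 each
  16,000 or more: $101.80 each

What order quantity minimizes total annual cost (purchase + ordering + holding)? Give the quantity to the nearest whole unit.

Q* ≈ 563 kegs

Holding cost per unit per year at price C is H = 0.28·C.
Evaluate total cost at each tier's feasible EOQ or, if the EOQ is below the tier, at the tier's minimum quantity.
EOQ at $107.00 = 562.5 (feasible in tier 1): TC = 17,300×$107.00 + (17,300/562.5)×274 + (562.5/2)×0.28×$107.00 = $1,867,953.27.
EOQ at $104.60 = 568.9 < 7700, so use break Q=7700: TC = 17,300×$104.60 + (17,300/7700.0)×274 + (7700.0/2)×0.28×$104.60 = $1,922,954.41.
EOQ at $103.80 = 571.1 < 11000, so use break Q=11000: TC = 17,300×$103.80 + (17,300/11000.0)×274 + (11000.0/2)×0.28×$103.80 = $1,956,022.93.
EOQ at $101.80 = 576.7 < 16000, so use break Q=16000: TC = 17,300×$101.80 + (17,300/16000.0)×274 + (16000.0/2)×0.28×$101.80 = $1,989,468.26.
Lowest total cost is $1,867,953.27 at Q = 562.5.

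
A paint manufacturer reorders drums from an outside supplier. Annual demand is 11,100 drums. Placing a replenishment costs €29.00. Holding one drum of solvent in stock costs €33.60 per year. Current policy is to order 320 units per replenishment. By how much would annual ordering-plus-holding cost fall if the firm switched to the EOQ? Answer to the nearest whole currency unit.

EOQ = √(2DS/H) = √(2 × 11,100 × 29 / 33.6) ≈ 138.42.
Cost at Q* = (D/Q*)S + (Q*/2)H = √(2DSH) ≈ €4,650.99.
Cost at Q = 320: (11,100/320)×29 + (320/2)×33.6 = €1,005.94 + €5,376.00 = €6,381.94.
Excess = €6,381.94 − €4,650.99 = €1,730.95.

Extra cost ≈ €1,731 per year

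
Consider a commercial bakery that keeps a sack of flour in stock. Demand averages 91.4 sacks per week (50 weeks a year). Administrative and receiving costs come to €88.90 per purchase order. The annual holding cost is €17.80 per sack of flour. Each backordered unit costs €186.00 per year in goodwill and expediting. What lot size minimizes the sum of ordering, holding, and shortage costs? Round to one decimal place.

Annual demand D = 91.4 × 50 = 4,570.
With planned backorders, Q* = √(2DS/H) · √((H+B)/B).
√(2DS/H) = √(2 × 4,570 × 88.9 / 17.8) = 213.655.
√((H+B)/B) = √((17.8+186)/186) = 1.0468.
Q* ≈ 223.645.

Q* ≈ 223.6 sacks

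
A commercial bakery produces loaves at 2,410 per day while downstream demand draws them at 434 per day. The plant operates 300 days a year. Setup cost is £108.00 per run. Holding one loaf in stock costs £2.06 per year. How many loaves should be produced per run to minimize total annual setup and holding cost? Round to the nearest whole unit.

Annual demand D = 434 × 300 = 130,200.
Production build-up factor (1 − d/p) = 1 − 434/2,410 = 0.8199.
Q* = √(2DS / (H(1 − d/p))) = √(2 × 130,200 × 108 / (2.06 × 0.8199)).
= √(28,123,200 / 1.689) ≈ 4080.504.

Q* ≈ 4,081 loaves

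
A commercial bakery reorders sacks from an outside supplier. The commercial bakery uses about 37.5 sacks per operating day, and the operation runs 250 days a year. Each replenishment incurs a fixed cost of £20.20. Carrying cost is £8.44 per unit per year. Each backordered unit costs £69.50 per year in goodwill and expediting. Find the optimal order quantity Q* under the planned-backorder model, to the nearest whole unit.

Annual demand D = 37.5 × 250 = 9,375.
With planned backorders, Q* = √(2DS/H) · √((H+B)/B).
√(2DS/H) = √(2 × 9,375 × 20.2 / 8.44) = 211.839.
√((H+B)/B) = √((8.44+69.5)/69.5) = 1.0590.
Q* ≈ 224.333.

Q* ≈ 224 sacks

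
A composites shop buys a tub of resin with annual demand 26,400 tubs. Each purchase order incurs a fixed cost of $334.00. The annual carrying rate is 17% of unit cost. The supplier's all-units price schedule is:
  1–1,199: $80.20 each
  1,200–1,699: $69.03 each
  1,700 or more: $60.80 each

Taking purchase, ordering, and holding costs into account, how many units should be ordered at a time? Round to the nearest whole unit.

Q* ≈ 1,700 tubs

Holding cost per unit per year at price C is H = 0.17·C.
Candidates are each tier's EOQ (if it falls in that tier) and each price-break quantity.
EOQ at $80.20 = 1137.3 (feasible in tier 1): TC = 26,400×$80.20 + (26,400/1137.3)×334 + (1137.3/2)×0.17×$80.20 = $2,132,786.07.
EOQ at $69.03 = 1225.9 (feasible in tier 2): TC = 26,400×$69.03 + (26,400/1225.9)×334 + (1225.9/2)×0.17×$69.03 = $1,836,777.79.
EOQ at $60.80 = 1306.2 < 1700, so use break Q=1700: TC = 26,400×$60.80 + (26,400/1700.0)×334 + (1700.0/2)×0.17×$60.80 = $1,619,092.42.
Lowest total cost is $1,619,092.42 at Q = 1700.0.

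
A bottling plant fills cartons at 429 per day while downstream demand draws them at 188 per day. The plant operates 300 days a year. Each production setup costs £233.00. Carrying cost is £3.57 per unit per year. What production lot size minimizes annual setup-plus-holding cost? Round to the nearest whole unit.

Q* ≈ 3,620 cartons

Annual demand D = 188 × 300 = 56,400.
Production build-up factor (1 − d/p) = 1 − 188/429 = 0.5618.
Q* = √(2DS / (H(1 − d/p))) = √(2 × 56,400 × 233 / (3.57 × 0.5618)).
= √(26,282,400 / 2.0055) ≈ 3620.083.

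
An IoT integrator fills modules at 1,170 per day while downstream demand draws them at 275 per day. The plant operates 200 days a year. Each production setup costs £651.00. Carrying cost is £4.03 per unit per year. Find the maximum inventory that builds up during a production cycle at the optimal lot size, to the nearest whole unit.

Annual demand D = 275 × 200 = 55,000.
Production build-up factor (1 − d/p) = 1 − 275/1,170 = 0.7650.
Q* = √(2DS / (H(1 − d/p))) = √(2 × 55,000 × 651 / (4.03 × 0.7650)).
= √(71,610,000 / 3.0828) ≈ 4819.653.
Maximum inventory = Q*(1 − d/p) = 4819.653 × 0.7650 ≈ 3686.828.

I_max ≈ 3,687 modules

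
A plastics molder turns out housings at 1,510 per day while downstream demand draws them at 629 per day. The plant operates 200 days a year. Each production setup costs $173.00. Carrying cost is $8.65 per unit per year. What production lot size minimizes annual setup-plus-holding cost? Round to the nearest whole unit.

Q* ≈ 2,937 housings

Annual demand D = 629 × 200 = 125,800.
Production build-up factor (1 − d/p) = 1 − 629/1,510 = 0.5834.
Q* = √(2DS / (H(1 − d/p))) = √(2 × 125,800 × 173 / (8.65 × 0.5834)).
= √(43,526,800 / 5.0468) ≈ 2936.776.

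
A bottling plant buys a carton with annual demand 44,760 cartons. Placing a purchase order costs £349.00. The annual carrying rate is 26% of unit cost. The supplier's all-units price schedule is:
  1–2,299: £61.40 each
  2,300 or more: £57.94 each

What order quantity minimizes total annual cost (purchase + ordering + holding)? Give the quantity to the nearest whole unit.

Q* ≈ 2,300 cartons

Holding cost per unit per year at price C is H = 0.26·C.
Evaluate total cost at each tier's feasible EOQ or, if the EOQ is below the tier, at the tier's minimum quantity.
EOQ at £61.40 = 1398.9 (feasible in tier 1): TC = 44,760×£61.40 + (44,760/1398.9)×349 + (1398.9/2)×0.26×£61.40 = £2,770,596.82.
EOQ at £57.94 = 1440.1 < 2300, so use break Q=2300: TC = 44,760×£57.94 + (44,760/2300.0)×349 + (2300.0/2)×0.26×£57.94 = £2,617,510.30.
Lowest total cost is £2,617,510.30 at Q = 2300.0.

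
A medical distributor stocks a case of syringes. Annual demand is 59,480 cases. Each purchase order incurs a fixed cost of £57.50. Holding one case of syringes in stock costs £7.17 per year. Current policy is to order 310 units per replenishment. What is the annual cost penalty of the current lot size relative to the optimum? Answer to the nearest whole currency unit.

Extra cost ≈ £5,141 per year

EOQ = √(2DS/H) = √(2 × 59,480 × 57.5 / 7.17) ≈ 976.73.
Cost at Q* = (D/Q*)S + (Q*/2)H = √(2DSH) ≈ £7,003.16.
Cost at Q = 310: (59,480/310)×57.5 + (310/2)×7.17 = £11,032.58 + £1,111.35 = £12,143.93.
Excess = £12,143.93 − £7,003.16 = £5,140.77.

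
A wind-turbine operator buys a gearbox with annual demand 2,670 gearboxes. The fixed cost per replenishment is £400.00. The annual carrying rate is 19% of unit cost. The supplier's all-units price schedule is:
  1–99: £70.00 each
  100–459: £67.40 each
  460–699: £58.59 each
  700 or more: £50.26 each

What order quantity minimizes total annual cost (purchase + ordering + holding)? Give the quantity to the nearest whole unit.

Holding cost per unit per year at price C is H = 0.19·C.
Evaluate total cost at each tier's feasible EOQ or, if the EOQ is below the tier, at the tier's minimum quantity.
Tier 1 (£70.00): EOQ = 400.8 exceeds tier's upper bound 99, so this tier is dominated.
EOQ at £67.40 = 408.4 (feasible in tier 2): TC = 2,670×£67.40 + (2,670/408.4)×400 + (408.4/2)×0.19×£67.40 = £185,188.07.
EOQ at £58.59 = 438.0 < 460, so use break Q=460: TC = 2,670×£58.59 + (2,670/460.0)×400 + (460.0/2)×0.19×£58.59 = £161,317.42.
EOQ at £50.26 = 472.9 < 700, so use break Q=700: TC = 2,670×£50.26 + (2,670/700.0)×400 + (700.0/2)×0.19×£50.26 = £139,062.20.
Lowest total cost is £139,062.20 at Q = 700.0.

Q* ≈ 700 gearboxes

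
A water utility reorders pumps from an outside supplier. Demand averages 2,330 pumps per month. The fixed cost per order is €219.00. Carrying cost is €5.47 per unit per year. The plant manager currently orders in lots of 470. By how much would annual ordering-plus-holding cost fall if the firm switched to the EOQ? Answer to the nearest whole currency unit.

Extra cost ≈ €6,129 per year

Annual demand D = 2,330 × 12 = 27,960.
EOQ = √(2DS/H) = √(2 × 27,960 × 219 / 5.47) ≈ 1496.28.
Cost at Q* = (D/Q*)S + (Q*/2)H = √(2DSH) ≈ €8,184.63.
Cost at Q = 470: (27,960/470)×219 + (470/2)×5.47 = €13,028.17 + €1,285.45 = €14,313.62.
Excess = €14,313.62 − €8,184.63 = €6,128.99.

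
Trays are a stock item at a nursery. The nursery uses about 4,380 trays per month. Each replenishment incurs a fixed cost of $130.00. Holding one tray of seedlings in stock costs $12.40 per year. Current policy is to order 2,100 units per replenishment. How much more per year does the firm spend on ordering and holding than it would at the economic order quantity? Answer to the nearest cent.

Extra cost ≈ $3,256.29 per year

Annual demand D = 4,380 × 12 = 52,560.
EOQ = √(2DS/H) = √(2 × 52,560 × 130 / 12.4) ≈ 1049.79.
Cost at Q* = (D/Q*)S + (Q*/2)H = √(2DSH) ≈ $13,017.43.
Cost at Q = 2,100: (52,560/2,100)×130 + (2,100/2)×12.4 = $3,253.71 + $13,020.00 = $16,273.71.
Excess = $16,273.71 − $13,017.43 = $3,256.29.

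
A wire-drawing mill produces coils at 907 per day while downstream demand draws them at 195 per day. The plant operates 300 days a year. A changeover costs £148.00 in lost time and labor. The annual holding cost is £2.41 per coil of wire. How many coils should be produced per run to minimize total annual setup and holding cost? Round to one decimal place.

Annual demand D = 195 × 300 = 58,500.
Production build-up factor (1 − d/p) = 1 − 195/907 = 0.7850.
Q* = √(2DS / (H(1 − d/p))) = √(2 × 58,500 × 148 / (2.41 × 0.7850)).
= √(17,316,000 / 1.8919) ≈ 3025.373.

Q* ≈ 3,025.4 coils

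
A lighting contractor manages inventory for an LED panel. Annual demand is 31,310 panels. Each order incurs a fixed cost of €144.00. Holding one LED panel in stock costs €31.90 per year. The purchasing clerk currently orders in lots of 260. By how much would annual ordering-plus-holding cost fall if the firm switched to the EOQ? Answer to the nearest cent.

EOQ = √(2DS/H) = √(2 × 31,310 × 144 / 31.9) ≈ 531.67.
Cost at Q* = (D/Q*)S + (Q*/2)H = √(2DSH) ≈ €16,960.28.
Cost at Q = 260: (31,310/260)×144 + (260/2)×31.9 = €17,340.92 + €4,147.00 = €21,487.92.
Excess = €21,487.92 − €16,960.28 = €4,527.64.

Extra cost ≈ €4,527.64 per year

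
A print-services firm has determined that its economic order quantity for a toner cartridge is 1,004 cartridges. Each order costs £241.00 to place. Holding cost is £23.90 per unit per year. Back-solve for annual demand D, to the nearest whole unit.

D ≈ 49,983 cartridges per year

The basic EOQ model gives Q* = √(2DS/H); rearrange for the unknown.
From Q* = √(2DS/H): D = Q*²H / (2S) = 1,004² × 23.9 / (2 × 241) = 49982.536.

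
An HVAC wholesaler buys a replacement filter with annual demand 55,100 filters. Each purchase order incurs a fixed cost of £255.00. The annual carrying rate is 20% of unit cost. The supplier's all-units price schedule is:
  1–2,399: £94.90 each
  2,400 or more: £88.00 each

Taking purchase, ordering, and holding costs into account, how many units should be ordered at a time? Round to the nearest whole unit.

Holding cost per unit per year at price C is H = 0.20·C.
For each price level, check whether its EOQ is feasible; otherwise the best quantity at that price is the breakpoint.
EOQ at £94.90 = 1216.8 (feasible in tier 1): TC = 55,100×£94.90 + (55,100/1216.8)×255 + (1216.8/2)×0.20×£94.90 = £5,252,084.52.
EOQ at £88.00 = 1263.6 < 2400, so use break Q=2400: TC = 55,100×£88.00 + (55,100/2400.0)×255 + (2400.0/2)×0.20×£88.00 = £4,875,774.38.
Lowest total cost is £4,875,774.38 at Q = 2400.0.

Q* ≈ 2,400 filters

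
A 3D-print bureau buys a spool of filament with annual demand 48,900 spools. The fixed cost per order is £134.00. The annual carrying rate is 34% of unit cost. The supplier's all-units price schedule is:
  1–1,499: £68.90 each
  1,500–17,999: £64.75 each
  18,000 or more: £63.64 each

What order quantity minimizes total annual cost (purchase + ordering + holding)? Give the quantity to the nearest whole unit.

Holding cost per unit per year at price C is H = 0.34·C.
Evaluate total cost at each tier's feasible EOQ or, if the EOQ is below the tier, at the tier's minimum quantity.
EOQ at £68.90 = 748.0 (feasible in tier 1): TC = 48,900×£68.90 + (48,900/748.0)×134 + (748.0/2)×0.34×£68.90 = £3,386,731.48.
EOQ at £64.75 = 771.5 < 1500, so use break Q=1500: TC = 48,900×£64.75 + (48,900/1500.0)×134 + (1500.0/2)×0.34×£64.75 = £3,187,154.65.
EOQ at £63.64 = 778.2 < 18000, so use break Q=18000: TC = 48,900×£63.64 + (48,900/18000.0)×134 + (18000.0/2)×0.34×£63.64 = £3,307,098.43.
Lowest total cost is £3,187,154.65 at Q = 1500.0.

Q* ≈ 1,500 spools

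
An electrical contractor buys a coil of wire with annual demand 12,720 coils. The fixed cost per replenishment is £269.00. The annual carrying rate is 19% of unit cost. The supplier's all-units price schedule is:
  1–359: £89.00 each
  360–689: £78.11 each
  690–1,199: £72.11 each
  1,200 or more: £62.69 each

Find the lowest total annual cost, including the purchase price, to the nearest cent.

Holding cost per unit per year at price C is H = 0.19·C.
Evaluate total cost at each tier's feasible EOQ or, if the EOQ is below the tier, at the tier's minimum quantity.
Tier 1 (£89.00): EOQ = 636.2 exceeds tier's upper bound 359, so this tier is dominated.
EOQ at £78.11 = 679.1 (feasible in tier 2): TC = 12,720×£78.11 + (12,720/679.1)×269 + (679.1/2)×0.19×£78.11 = £1,003,636.98.
EOQ at £72.11 = 706.7 (feasible in tier 3): TC = 12,720×£72.11 + (12,720/706.7)×269 + (706.7/2)×0.19×£72.11 = £926,922.18.
EOQ at £62.69 = 758.0 < 1200, so use break Q=1200: TC = 12,720×£62.69 + (12,720/1200.0)×269 + (1200.0/2)×0.19×£62.69 = £807,414.86.
Lowest total cost among the candidates is at Q = 1200.0.

TC* ≈ £807,414.86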